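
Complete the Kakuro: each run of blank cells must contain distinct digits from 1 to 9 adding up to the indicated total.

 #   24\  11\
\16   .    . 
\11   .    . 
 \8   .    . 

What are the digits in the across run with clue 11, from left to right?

8 3

16 in 2 cells must be {7,9}; 24 in 3 cells must be {7,8,9}.
The 16 across and the 11 down share only 7, so R1C2 = 7.
Given what's placed, R2C2 must be 3 to fit the 11 across and 11 down.
R3C1 = 7: only digit in both the 8-across and 24-down candidate sets.
R3C2 = 8 − 7 = 1 completes the 8 across.
R1C1 = 16 − 7 = 9 completes the 16 across.
R2C1 = 11 − 3 = 8 completes the 11 across.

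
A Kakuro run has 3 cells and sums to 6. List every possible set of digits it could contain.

{1,2,3}

3 distinct digits from 1–9 sum between 6 and 24.
Only one set works: {1,2,3}.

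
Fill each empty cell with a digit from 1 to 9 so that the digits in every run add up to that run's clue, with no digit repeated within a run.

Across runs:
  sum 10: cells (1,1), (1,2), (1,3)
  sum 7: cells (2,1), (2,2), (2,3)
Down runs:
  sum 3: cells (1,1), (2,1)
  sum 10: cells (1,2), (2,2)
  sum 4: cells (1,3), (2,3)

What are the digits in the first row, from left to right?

1, 6, 3

7 in 3 cells must be {1,2,4}; 3 in 2 cells must be {1,2}; 4 in 2 cells must be {1,3}.
The 7 across and the 4 down share only 1, so (2,3) = 1.
(1,3) = 4 − 1 = 3 completes the 4 down.
Given what's placed, (2,1) must be 2 to fit the 7 across and 3 down.
(2,2) = 7 − 3 = 4 completes the 7 across.
(1,1) = 3 − 2 = 1 completes the 3 down.
(1,2) = 10 − 4 = 6 completes the 10 across.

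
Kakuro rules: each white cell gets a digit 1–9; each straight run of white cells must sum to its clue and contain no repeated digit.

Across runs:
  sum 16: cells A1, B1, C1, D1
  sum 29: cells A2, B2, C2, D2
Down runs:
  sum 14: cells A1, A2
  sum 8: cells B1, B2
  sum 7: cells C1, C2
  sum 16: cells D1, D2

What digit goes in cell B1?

29 in 4 cells must be {5,7,8,9}; 16 in 2 cells must be {7,9}.
Only 5 fits C2 under both its across sum 29 and down sum 7.
C1 = 7 − 5 = 2 completes the 7 down.
Given what's placed, B2 must be 7 to fit the 29 across and 8 down.
D2 = 9: the only remaining digit allowed by both the 29 across and the 16 down.
B1 = 8 − 7 = 1 completes the 8 down.

1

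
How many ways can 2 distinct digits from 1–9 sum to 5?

2 distinct digits from 1–9 sum between 3 and 17.
Enumerating: {1,4}, {2,3}.

2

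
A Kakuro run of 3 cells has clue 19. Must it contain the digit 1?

Counterexample: {2,8,9} sums to 19 without using 1.

No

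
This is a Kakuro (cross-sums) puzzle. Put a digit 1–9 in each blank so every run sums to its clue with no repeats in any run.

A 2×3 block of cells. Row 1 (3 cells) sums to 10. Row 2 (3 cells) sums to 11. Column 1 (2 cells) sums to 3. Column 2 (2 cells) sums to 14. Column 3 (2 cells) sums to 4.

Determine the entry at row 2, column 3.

1

3 in 2 cells must be {1,2}; 4 in 2 cells must be {1,3}.
Nothing is forced directly, so branch on (1,2), whose candidates are 5 or 6. If (1,2) = 5: then (2,2) would have to be in {1,2,3,4,5,6,7,8} for the 11 across but in {9} for the 14 down — contradiction. So (1,2) = 6.
Given what's placed, (1,1) must be 1 to fit the 10 across and 3 down.
(1,3) = 10 − 7 = 3 completes the 10 across.
(2,1) = 3 − 1 = 2 completes the 3 down.
(2,2) = 14 − 6 = 8 completes the 14 down.
(2,3) = 11 − 10 = 1 completes the 11 across.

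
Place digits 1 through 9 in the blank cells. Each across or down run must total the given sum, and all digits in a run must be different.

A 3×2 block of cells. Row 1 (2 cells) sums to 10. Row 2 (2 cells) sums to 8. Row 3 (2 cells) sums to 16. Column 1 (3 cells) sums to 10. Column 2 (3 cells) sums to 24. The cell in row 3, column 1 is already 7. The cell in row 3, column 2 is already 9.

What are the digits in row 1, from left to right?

2 8

16 in 2 cells must be {7,9}; 24 in 3 cells must be {7,8,9}.
(2,2) = 7: the only remaining digit allowed by both the 8 across and the 24 down.
(1,2) = 24 − 16 = 8 completes the 24 down.
(2,1) = 8 − 7 = 1 completes the 8 across.
(1,1) = 10 − 8 = 2 completes the 10 across.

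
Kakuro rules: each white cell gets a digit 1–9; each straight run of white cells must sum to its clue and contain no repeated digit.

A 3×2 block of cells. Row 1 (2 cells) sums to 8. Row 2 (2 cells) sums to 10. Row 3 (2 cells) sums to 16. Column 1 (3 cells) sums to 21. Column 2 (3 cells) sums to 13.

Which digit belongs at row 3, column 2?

16 in 2 cells must be {7,9}.
Nothing is forced directly, so branch on (1,1), whose candidates are 5 or 6 or 7. If (1,1) = 6: that forces (1,2) = 2, (3,1) = 7, after which (3,2) would have to be in {9} for the 16 across but in {3,4,5,6,7,8} for the 13 down — contradiction. If (1,1) = 7: that forces (1,2) = 1, (3,1) = 9, (3,2) = 7, after which (2,1) would have to be in {1,2,3,4,6,7,8,9} for the 10 across but in {5} for the 21 down — contradiction. So (1,1) = 5.
(1,2) = 8 − 5 = 3 completes the 8 across.
Given what's placed, (3,2) must be 9 to fit the 16 across and 13 down.
(2,2) = 13 − 12 = 1 completes the 13 down.
(3,1) = 16 − 9 = 7 completes the 16 across.
(2,1) = 10 − 1 = 9 completes the 10 across.

9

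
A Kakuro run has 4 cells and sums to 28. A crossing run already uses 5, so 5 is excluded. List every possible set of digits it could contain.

4 distinct digits from 1–9 sum between 10 and 30.
Dropping sets that contain 5.
Only one set works: {4,7,8,9}.

{4,7,8,9}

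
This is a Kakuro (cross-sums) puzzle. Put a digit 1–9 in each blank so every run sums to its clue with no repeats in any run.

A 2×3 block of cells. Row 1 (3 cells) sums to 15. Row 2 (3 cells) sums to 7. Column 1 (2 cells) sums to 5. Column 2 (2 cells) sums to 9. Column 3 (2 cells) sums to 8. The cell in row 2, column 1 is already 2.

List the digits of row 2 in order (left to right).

2 4 1

7 in 3 cells must be {1,2,4}.
(1,1) = 5 − 2 = 3 completes the 5 down.
(2,3) = 1: the only remaining digit allowed by both the 7 across and the 8 down.
(1,3) = 8 − 1 = 7 completes the 8 down.
(2,2) = 7 − 3 = 4 completes the 7 across.
(1,2) = 15 − 10 = 5 completes the 15 across.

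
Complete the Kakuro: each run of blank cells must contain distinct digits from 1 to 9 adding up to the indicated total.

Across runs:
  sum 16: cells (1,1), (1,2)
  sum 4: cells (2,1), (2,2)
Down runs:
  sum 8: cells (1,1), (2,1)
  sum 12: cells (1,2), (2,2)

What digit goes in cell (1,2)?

9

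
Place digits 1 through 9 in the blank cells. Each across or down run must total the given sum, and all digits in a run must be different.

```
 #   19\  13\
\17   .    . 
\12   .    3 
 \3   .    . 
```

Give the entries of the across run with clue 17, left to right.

8 9

17 in 2 cells must be {8,9}; 3 in 2 cells must be {1,2}.
R2C1 = 12 − 3 = 9 completes the 12 across.
Given what's placed, R3C1 must be 2 to fit the 3 across and 19 down.
R3C2 = 3 − 2 = 1 completes the 3 across.
R1C1 = 19 − 11 = 8 completes the 19 down.
R1C2 = 17 − 8 = 9 completes the 17 across.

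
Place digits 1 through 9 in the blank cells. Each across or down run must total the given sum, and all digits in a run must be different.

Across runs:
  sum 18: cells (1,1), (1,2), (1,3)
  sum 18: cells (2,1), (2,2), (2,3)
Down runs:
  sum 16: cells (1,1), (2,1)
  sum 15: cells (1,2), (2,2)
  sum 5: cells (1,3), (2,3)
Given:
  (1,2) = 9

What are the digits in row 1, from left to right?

16 in 2 cells must be {7,9}.
Given what's placed, (1,1) must be 7 to fit the 18 across and 16 down.
(1,3) = 18 − 16 = 2 completes the 18 across.
(2,1) = 16 − 7 = 9 completes the 16 down.
(2,2) = 15 − 9 = 6 completes the 15 down.
(2,3) = 18 − 15 = 3 completes the 18 across.

7, 9, 2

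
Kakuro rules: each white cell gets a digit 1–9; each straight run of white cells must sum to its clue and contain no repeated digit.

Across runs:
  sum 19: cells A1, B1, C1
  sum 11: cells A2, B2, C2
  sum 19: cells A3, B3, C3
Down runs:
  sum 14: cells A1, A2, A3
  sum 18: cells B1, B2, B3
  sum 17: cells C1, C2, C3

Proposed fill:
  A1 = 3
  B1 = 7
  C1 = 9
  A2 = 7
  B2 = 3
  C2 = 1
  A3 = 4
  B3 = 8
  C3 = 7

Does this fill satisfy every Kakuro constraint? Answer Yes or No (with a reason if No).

Yes

Across: 3+7+9=19; 7+3+1=11; 4+8+7=19. Down: 3+7+4=14; 7+3+8=18; 9+1+7=17. No digit repeats within any run.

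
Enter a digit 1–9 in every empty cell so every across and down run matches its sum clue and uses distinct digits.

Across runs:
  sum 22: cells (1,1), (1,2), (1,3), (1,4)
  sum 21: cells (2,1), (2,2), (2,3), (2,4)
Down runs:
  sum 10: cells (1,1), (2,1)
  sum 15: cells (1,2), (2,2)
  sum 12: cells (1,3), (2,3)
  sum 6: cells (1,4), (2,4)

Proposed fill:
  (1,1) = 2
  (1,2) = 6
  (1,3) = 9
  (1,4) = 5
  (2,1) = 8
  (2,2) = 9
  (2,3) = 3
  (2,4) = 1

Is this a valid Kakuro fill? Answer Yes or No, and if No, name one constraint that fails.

Across: 2+6+9+5=22; 8+9+3+1=21. Down: 2+8=10; 6+9=15; 9+3=12; 5+1=6. No digit repeats within any run.

Yes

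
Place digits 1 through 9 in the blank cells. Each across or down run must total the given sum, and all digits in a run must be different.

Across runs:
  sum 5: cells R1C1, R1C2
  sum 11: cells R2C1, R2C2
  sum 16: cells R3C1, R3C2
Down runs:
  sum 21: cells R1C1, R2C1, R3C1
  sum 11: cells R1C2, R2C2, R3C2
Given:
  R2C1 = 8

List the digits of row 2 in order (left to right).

16 in 2 cells must be {7,9}.
Given what's placed, R1C1 must be 4 to fit the 5 across and 21 down.
R1C2 = 5 − 4 = 1 completes the 5 across.
R2C2 = 11 − 8 = 3 completes the 11 across.
R3C1 = 21 − 12 = 9 completes the 21 down.
R3C2 = 16 − 9 = 7 completes the 16 across.

8, 3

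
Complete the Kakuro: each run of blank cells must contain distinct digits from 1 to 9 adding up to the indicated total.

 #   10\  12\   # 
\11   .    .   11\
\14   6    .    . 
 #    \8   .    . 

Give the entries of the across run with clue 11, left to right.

R1C1 = 10 − 6 = 4 completes the 10 down.
R1C2 = 11 − 4 = 7 completes the 11 across.
No cell is forced outright now. R2C2 can only be 1 or 3 (the digits allowed by both its 14 across and its 12 down). If R2C2 = 1: that forces R2C3 = 7, after which R3C2 would have to be in {1,2,3,5,6,7} for the 8 across but in {4} for the 12 down — contradiction. So R2C2 = 3.
R2C3 = 14 − 9 = 5 completes the 14 across.
R3C2 = 12 − 10 = 2 completes the 12 down.
R3C3 = 8 − 2 = 6 completes the 8 across.

4 7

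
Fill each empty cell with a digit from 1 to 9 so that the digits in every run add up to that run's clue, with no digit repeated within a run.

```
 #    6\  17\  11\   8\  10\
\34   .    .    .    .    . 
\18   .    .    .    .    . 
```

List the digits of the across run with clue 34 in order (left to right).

4, 9, 8, 7, 6

34 in 5 cells must be {4,6,7,8,9}; 17 in 2 cells must be {8,9}.
Only 4 fits R1C1 under both its across sum 34 and down sum 6.
R2C1 = 6 − 4 = 2 completes the 6 down.
Given what's placed, R2C2 must be 8 to fit the 18 across and 17 down.
R1C2 = 17 − 8 = 9 completes the 17 down.
No cell is forced outright now. R1C4 can only be 6 or 7 (the digits allowed by both its 34 across and its 8 down). If R1C4 = 6: then R2C4 would have to be in {1,3,4} for the 18 across but in {2} for the 8 down — contradiction. So R1C4 = 7.
R2C4 = 8 − 7 = 1 completes the 8 down.
Nothing is forced directly, so branch on R2C3, whose candidates are 3 or 4. If R2C3 = 4: then R1C3 would have to be in {6,8} for the 34 across but in {7} for the 11 down — contradiction. So R2C3 = 3.
R1C3 = 11 − 3 = 8 completes the 11 down.
R1C5 = 34 − 28 = 6 completes the 34 across.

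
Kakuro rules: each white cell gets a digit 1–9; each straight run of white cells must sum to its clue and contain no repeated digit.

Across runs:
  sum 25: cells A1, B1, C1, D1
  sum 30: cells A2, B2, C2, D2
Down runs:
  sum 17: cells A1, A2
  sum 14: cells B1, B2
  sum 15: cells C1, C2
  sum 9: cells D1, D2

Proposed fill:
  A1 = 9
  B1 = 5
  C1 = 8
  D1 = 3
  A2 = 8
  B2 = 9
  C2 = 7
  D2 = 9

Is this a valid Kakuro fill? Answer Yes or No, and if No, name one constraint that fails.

No — the across run A2–D2 sums to 33, not 30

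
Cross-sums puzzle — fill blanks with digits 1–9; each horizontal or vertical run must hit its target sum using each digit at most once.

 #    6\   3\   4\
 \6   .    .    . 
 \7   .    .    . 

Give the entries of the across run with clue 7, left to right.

6 in 3 cells must be {1,2,3}; 7 in 3 cells must be {1,2,4}; 3 in 2 cells must be {1,2}.
The 7 across and the 4 down share only 1, so R2C3 = 1.
R1C3 = 4 − 1 = 3 completes the 4 down.
Given what's placed, R2C2 must be 2 to fit the 7 across and 3 down.
R1C2 = 3 − 2 = 1 completes the 3 down.
R2C1 = 7 − 3 = 4 completes the 7 across.
R1C1 = 6 − 4 = 2 completes the 6 across.

4, 2, 1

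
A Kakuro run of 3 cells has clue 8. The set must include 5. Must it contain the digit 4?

No

The only way to make 8 from 3 distinct digits under that restriction is {1,2,5}, which does not contain 4.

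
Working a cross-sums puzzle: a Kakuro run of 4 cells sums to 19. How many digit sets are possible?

4 distinct digits from 1–9 sum between 10 and 30.

11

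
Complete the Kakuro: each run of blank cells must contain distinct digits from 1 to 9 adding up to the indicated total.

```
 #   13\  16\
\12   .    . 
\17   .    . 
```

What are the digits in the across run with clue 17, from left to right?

8 9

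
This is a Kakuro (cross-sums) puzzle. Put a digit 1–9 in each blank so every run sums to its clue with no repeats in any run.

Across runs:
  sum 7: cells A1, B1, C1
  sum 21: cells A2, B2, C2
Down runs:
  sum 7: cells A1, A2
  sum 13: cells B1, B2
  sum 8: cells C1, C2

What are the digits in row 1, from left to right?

2 4 1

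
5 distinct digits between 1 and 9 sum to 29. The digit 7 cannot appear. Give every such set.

{1,5,6,8,9}; {2,4,6,8,9}; {3,4,5,8,9}

5 distinct digits from 1–9 sum between 15 and 35.
Dropping sets that contain 7.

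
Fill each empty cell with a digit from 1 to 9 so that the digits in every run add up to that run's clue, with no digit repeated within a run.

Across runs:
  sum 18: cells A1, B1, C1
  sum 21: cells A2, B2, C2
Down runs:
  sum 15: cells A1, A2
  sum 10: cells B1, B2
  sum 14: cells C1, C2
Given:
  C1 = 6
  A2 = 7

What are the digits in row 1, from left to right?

8 4 6

A1 = 15 − 7 = 8 completes the 15 down.
B1 = 18 − 14 = 4 completes the 18 across.
B2 = 10 − 4 = 6 completes the 10 down.
C2 = 21 − 13 = 8 completes the 21 across.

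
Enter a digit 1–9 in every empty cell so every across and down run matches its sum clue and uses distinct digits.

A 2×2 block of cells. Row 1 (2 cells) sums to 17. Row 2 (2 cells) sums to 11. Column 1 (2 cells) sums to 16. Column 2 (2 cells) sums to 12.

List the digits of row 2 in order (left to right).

17 in 2 cells must be {8,9}; 16 in 2 cells must be {7,9}.
The 17 across and the 16 down share only 9, so (1,1) = 9.
(1,2) = 17 − 9 = 8 completes the 17 across.
(2,1) = 16 − 9 = 7 completes the 16 down.
(2,2) = 11 − 7 = 4 completes the 11 across.

7 4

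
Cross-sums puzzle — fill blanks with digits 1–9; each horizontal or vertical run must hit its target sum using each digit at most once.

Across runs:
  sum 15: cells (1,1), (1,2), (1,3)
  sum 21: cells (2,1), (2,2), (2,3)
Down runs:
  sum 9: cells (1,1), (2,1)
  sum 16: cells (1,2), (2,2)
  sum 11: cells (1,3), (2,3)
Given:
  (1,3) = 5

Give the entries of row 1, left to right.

16 in 2 cells must be {7,9}.
(2,3) = 11 − 5 = 6 completes the 11 down.
Given what's placed, (2,2) must be 7 to fit the 21 across and 16 down.
(1,2) = 16 − 7 = 9 completes the 16 down.
(2,1) = 21 − 13 = 8 completes the 21 across.
(1,1) = 15 − 14 = 1 completes the 15 across.

1, 9, 5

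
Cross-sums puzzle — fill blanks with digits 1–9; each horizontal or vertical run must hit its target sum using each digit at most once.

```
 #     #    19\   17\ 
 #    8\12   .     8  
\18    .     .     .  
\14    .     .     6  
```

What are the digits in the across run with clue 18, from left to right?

R1C2 = 12 − 8 = 4 completes the 12 across.
R2C3 = 17 − 14 = 3 completes the 17 down.
R3C2 = 7: the only remaining digit allowed by both the 14 across and the 19 down.
R2C2 = 19 − 11 = 8 completes the 19 down.
R3C1 = 14 − 13 = 1 completes the 14 across.
R2C1 = 18 − 11 = 7 completes the 18 across.

7 8 3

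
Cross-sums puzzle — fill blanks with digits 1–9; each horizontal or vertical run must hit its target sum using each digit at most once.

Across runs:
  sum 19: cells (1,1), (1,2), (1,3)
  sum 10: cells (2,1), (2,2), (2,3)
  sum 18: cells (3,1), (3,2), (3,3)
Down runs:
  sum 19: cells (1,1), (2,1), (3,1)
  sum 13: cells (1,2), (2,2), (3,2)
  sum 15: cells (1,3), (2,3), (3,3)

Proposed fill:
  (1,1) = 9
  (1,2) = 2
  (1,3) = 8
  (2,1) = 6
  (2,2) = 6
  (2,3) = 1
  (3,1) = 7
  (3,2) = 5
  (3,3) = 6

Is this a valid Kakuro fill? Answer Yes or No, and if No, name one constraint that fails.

No — the down run (1,1)–(3,1) sums to 22, not 19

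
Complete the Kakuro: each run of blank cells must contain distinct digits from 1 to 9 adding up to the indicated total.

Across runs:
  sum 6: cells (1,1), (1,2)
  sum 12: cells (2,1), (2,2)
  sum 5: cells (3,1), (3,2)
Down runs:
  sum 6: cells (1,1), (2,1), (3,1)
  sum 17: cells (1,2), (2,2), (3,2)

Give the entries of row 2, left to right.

6 in 3 cells must be {1,2,3}.
The 12 across and the 6 down share only 3, so (2,1) = 3.
(2,2) = 12 − 3 = 9 completes the 12 across.
Nothing is forced directly, so branch on (1,1), whose candidates are 1 or 2. If (1,1) = 2: then (1,2) would have to be in {4} for the 6 across but in {1,2,3,5,6,7} for the 17 down — contradiction. So (1,1) = 1.
(1,2) = 6 − 1 = 5 completes the 6 across.
(3,1) = 6 − 4 = 2 completes the 6 down.
(3,2) = 5 − 2 = 3 completes the 5 across.

3 9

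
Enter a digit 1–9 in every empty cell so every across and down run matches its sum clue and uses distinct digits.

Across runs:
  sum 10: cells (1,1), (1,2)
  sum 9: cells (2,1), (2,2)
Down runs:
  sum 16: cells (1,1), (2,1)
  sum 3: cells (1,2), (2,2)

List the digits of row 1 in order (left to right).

9, 1

16 in 2 cells must be {7,9}; 3 in 2 cells must be {1,2}.
The 9 across and the 16 down share only 7, so (2,1) = 7.
(2,2) = 9 − 7 = 2 completes the 9 across.
(1,1) = 16 − 7 = 9 completes the 16 down.
(1,2) = 10 − 9 = 1 completes the 10 across.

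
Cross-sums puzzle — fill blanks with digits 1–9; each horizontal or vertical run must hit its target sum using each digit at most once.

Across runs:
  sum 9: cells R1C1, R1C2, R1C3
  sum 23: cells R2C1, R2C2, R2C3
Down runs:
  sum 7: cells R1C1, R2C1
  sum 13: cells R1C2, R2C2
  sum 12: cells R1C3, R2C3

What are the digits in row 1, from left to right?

1, 5, 3

23 in 3 cells must be {6,8,9}.
The 23 across and the 7 down share only 6, so R2C1 = 6.
R1C1 = 7 − 6 = 1 completes the 7 down.
Nothing is forced directly, so branch on R1C2, whose candidates are 5 or 6. If R1C2 = 6: then R1C3 would have to be in {2} for the 9 across but in {3,4,5,7,8,9} for the 12 down — contradiction. So R1C2 = 5.
R1C3 = 9 − 6 = 3 completes the 9 across.
R2C2 = 13 − 5 = 8 completes the 13 down.
R2C3 = 23 − 14 = 9 completes the 23 across.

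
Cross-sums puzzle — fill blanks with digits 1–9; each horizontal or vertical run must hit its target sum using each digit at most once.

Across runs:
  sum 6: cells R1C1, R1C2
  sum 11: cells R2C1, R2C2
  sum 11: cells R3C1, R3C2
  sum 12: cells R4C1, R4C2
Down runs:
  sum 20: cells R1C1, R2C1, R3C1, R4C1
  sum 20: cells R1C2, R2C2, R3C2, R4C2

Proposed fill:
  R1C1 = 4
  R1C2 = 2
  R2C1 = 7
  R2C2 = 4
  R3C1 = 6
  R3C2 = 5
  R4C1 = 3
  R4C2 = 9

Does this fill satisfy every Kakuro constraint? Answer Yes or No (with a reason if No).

Yes

Across: 4+2=6; 7+4=11; 6+5=11; 3+9=12. Down: 4+7+6+3=20; 2+4+5+9=20. No digit repeats within any run.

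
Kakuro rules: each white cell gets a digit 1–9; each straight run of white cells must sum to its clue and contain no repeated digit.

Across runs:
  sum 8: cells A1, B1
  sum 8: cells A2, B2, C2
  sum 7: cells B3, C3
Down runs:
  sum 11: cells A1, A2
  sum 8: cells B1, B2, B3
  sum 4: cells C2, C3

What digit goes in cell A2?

4 in 2 cells must be {1,3}.
Nothing is forced directly, so branch on C3, whose candidates are 1 or 3. If C3 = 1: that forces C2 = 3, after which B3 would have to be in {6} for the 7 across but in {1,2,3,4,5} for the 8 down — contradiction. So C3 = 3.
C2 = 4 − 3 = 1 completes the 4 down.
B3 = 7 − 3 = 4 completes the 7 across.
B2 = 3: the only remaining digit allowed by both the 8 across and the 8 down.
B1 = 8 − 7 = 1 completes the 8 down.
A2 = 8 − 4 = 4 completes the 8 across.
A1 = 8 − 1 = 7 completes the 8 across.

4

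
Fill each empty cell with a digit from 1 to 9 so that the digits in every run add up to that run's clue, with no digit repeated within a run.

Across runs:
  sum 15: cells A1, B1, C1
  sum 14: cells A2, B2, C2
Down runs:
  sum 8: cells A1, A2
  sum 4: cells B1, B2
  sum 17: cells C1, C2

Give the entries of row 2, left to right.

2 3 9

4 in 2 cells must be {1,3}; 17 in 2 cells must be {8,9}.
Nothing is forced directly, so branch on C1, whose candidates are 8 or 9. If C1 = 9: that forces B1 = 1, B2 = 3, after which C2 would have to be in {2,4,5,6,7,9} for the 14 across but in {8} for the 17 down — contradiction. So C1 = 8.
C2 = 17 − 8 = 9 completes the 17 down.
Nothing is forced directly, so branch on B1, whose candidates are 1 or 3. If B1 = 3: then A1 would have to be in {4} for the 15 across but in {1,2,3,5,6,7} for the 8 down — contradiction. So B1 = 1.
A1 = 15 − 9 = 6 completes the 15 across.
A2 = 8 − 6 = 2 completes the 8 down.
B2 = 14 − 11 = 3 completes the 14 across.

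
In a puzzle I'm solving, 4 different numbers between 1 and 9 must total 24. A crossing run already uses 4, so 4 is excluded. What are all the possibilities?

{1,6,8,9}; {2,5,8,9}; {2,6,7,9}; {3,5,7,9}; {3,6,7,8}

4 distinct digits from 1–9 sum between 10 and 30.
Dropping sets that contain 4.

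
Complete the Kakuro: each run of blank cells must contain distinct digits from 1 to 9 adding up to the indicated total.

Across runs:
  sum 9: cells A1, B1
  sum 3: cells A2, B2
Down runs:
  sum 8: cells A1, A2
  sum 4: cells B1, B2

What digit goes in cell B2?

1

3 in 2 cells must be {1,2}; 4 in 2 cells must be {1,3}.
The 3 across and the 4 down share only 1, so B2 = 1.
B1 = 4 − 1 = 3 completes the 4 down.
A2 = 3 − 1 = 2 completes the 3 across.
A1 = 9 − 3 = 6 completes the 9 across.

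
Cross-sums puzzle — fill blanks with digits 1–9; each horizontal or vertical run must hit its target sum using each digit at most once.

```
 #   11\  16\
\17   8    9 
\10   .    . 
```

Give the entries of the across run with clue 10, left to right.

17 in 2 cells must be {8,9}; 16 in 2 cells must be {7,9}.
R2C1 = 11 − 8 = 3 completes the 11 down.
R2C2 = 10 − 3 = 7 completes the 10 across.

3 7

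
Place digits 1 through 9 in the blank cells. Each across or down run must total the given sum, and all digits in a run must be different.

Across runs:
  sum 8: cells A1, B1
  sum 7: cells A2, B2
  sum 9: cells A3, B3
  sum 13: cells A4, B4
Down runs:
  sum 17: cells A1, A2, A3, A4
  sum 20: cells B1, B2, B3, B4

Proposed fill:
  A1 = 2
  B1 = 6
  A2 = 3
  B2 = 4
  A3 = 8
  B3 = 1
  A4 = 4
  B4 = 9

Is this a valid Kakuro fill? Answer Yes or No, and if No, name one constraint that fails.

Across: 2+6=8; 3+4=7; 8+1=9; 4+9=13. Down: 2+3+8+4=17; 6+4+1+9=20. No digit repeats within any run.

Yes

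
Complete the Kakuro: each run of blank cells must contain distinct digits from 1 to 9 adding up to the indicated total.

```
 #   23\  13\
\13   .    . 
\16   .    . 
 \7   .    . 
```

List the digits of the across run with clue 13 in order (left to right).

16 in 2 cells must be {7,9}; 23 in 3 cells must be {6,8,9}.
The 16 across and the 23 down share only 9, so R2C1 = 9.
R2C2 = 16 − 9 = 7 completes the 16 across.
Given what's placed, R3C1 must be 6 to fit the 7 across and 23 down.
R3C2 = 7 − 6 = 1 completes the 7 across.
R1C1 = 23 − 15 = 8 completes the 23 down.
R1C2 = 13 − 8 = 5 completes the 13 across.

8 5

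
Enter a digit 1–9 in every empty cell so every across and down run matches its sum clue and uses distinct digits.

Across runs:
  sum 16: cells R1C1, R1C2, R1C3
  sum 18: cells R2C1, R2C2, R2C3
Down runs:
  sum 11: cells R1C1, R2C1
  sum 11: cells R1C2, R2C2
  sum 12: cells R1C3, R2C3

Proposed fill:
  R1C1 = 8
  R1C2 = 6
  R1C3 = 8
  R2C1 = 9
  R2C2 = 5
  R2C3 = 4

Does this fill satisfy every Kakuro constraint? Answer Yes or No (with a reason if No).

No — the across run R1C1–R1C3 sums to 22, not 16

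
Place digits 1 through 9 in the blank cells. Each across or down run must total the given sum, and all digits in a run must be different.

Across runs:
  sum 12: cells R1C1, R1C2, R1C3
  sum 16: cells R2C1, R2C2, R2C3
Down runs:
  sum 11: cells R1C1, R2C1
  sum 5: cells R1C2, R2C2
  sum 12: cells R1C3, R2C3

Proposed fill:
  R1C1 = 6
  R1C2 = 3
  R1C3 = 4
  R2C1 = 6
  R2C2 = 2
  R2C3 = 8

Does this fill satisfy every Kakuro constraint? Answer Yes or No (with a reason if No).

No — the down run R1C1–R2C1 sums to 12, not 11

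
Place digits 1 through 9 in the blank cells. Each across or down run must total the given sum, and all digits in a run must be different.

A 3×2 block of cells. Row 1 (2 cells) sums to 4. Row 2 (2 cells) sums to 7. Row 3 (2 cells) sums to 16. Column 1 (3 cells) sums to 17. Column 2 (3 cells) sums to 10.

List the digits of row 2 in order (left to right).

5, 2

4 in 2 cells must be {1,3}; 16 in 2 cells must be {7,9}.
The 16 across and the 10 down share only 7, so (3,2) = 7.
Given what's placed, (1,2) must be 1 to fit the 4 across and 10 down.
(2,2) = 10 − 8 = 2 completes the 10 down.
(3,1) = 16 − 7 = 9 completes the 16 across.
(1,1) = 4 − 1 = 3 completes the 4 across.
(2,1) = 7 − 2 = 5 completes the 7 across.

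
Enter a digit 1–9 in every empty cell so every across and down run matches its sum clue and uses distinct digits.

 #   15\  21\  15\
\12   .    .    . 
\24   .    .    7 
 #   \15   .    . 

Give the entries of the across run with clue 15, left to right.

9, 6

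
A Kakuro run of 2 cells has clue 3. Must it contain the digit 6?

No

The only way to make 3 from 2 distinct digits is {1,2}, which does not contain 6.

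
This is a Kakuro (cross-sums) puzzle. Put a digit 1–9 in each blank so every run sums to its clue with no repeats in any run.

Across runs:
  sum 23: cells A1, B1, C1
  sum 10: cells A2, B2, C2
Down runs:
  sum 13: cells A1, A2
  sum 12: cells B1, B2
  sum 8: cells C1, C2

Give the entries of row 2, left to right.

23 in 3 cells must be {6,8,9}.
The 23 across and the 8 down share only 6, so C1 = 6.
C2 = 8 − 6 = 2 completes the 8 down.
Nothing is forced directly, so branch on A2, whose candidates are 5 or 7. If A2 = 7: then A1 would have to be in {8,9} for the 23 across but in {6} for the 13 down — contradiction. So A2 = 5.
A1 = 13 − 5 = 8 completes the 13 down.
B1 = 23 − 14 = 9 completes the 23 across.
B2 = 10 − 7 = 3 completes the 10 across.

5 3 2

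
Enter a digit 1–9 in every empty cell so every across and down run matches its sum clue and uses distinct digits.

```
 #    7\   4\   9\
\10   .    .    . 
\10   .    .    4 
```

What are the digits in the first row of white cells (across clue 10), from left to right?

2 3 5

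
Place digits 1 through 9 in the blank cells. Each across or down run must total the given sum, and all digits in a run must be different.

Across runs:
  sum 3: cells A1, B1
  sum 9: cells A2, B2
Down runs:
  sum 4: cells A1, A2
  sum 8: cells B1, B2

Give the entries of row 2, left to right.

3 6

3 in 2 cells must be {1,2}; 4 in 2 cells must be {1,3}.
The 3 across and the 4 down share only 1, so A1 = 1.
B1 = 3 − 1 = 2 completes the 3 across.
A2 = 4 − 1 = 3 completes the 4 down.
B2 = 9 − 3 = 6 completes the 9 across.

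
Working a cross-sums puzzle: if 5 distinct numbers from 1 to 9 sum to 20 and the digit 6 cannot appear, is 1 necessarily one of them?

Every partition of 20 into 5 distinct digits under that restriction includes 1: {1,2,3,5,9}, {1,2,4,5,8}, {1,3,4,5,7}.

Yes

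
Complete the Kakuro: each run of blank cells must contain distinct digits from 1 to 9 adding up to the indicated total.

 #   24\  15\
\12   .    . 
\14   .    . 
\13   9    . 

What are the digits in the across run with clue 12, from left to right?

24 in 3 cells must be {7,8,9}.
R2C1 = 8: the only remaining digit allowed by both the 14 across and the 24 down.
R2C2 = 14 − 8 = 6 completes the 14 across.
R3C2 = 13 − 9 = 4 completes the 13 across.
R1C1 = 24 − 17 = 7 completes the 24 down.
R1C2 = 12 − 7 = 5 completes the 12 across.

7, 5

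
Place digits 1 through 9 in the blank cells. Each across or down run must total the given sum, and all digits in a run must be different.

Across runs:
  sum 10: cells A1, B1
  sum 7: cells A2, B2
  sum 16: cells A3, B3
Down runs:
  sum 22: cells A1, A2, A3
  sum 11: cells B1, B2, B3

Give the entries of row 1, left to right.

7, 3

16 in 2 cells must be {7,9}.
The 16 across and the 11 down share only 7, so B3 = 7.
A3 = 16 − 7 = 9 completes the 16 across.
Nothing is forced directly, so branch on B1, whose candidates are 1 or 3. If B1 = 1: then A1 would have to be in {9} for the 10 across but in {5,6,7,8} for the 22 down — contradiction. So B1 = 3.
A1 = 10 − 3 = 7 completes the 10 across.
A2 = 22 − 16 = 6 completes the 22 down.
B2 = 7 − 6 = 1 completes the 7 across.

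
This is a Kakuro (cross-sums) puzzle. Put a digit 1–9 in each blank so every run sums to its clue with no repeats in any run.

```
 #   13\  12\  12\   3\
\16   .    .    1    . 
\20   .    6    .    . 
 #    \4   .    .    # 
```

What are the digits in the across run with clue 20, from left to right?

4 in 2 cells must be {1,3}; 3 in 2 cells must be {1,2}.
R1C4 = 2: the only remaining digit allowed by both the 16 across and the 3 down.
R2C4 = 3 − 2 = 1 completes the 3 down.
Given what's placed, R3C2 must be 1 to fit the 4 across and 12 down.
R3C3 = 4 − 1 = 3 completes the 4 across.
R1C2 = 12 − 7 = 5 completes the 12 down.
R2C3 = 12 − 4 = 8 completes the 12 down.
R1C1 = 16 − 8 = 8 completes the 16 across.
R2C1 = 20 − 15 = 5 completes the 20 across.

5, 6, 8, 1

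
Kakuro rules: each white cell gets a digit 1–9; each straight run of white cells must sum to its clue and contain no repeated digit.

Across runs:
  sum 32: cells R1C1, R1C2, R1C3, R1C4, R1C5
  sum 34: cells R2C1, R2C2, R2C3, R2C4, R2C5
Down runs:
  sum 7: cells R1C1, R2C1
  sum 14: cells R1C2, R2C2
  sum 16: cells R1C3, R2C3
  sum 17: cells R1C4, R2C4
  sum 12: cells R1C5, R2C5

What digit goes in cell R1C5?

34 in 5 cells must be {4,6,7,8,9}; 16 in 2 cells must be {7,9}; 17 in 2 cells must be {8,9}.
Nothing is forced directly, so branch on R2C1, whose candidates are 4 or 6. If R2C1 = 6: then R1C1 would have to be in {2,3,4,5,6,7,8,9} for the 32 across but in {1} for the 7 down — contradiction. So R2C1 = 4.
R1C1 = 7 − 4 = 3 completes the 7 down.
Nothing is forced directly, so branch on R1C4, whose candidates are 8 or 9. If R1C4 = 8: that forces R2C4 = 9, R2C3 = 7, R2C5 = 8, R1C3 = 9, after which R1C5 would have to be in {5,7} for the 32 across but in {4} for the 12 down — contradiction. So R1C4 = 9.
R1C3 = 7: the only remaining digit allowed by both the 32 across and the 16 down.
R2C3 = 16 − 7 = 9 completes the 16 down.
R2C4 = 17 − 9 = 8 completes the 17 down.
Given what's placed, R2C5 must be 7 to fit the 34 across and 12 down.
R1C5 = 12 − 7 = 5 completes the 12 down.

5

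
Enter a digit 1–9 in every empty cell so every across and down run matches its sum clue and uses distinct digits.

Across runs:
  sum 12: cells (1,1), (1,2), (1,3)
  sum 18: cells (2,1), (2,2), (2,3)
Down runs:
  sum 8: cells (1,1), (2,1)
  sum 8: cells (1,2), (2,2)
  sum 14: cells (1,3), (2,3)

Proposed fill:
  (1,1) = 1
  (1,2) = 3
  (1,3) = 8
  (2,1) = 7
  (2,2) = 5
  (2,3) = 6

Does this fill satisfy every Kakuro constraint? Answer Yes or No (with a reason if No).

Across: 1+3+8=12; 7+5+6=18. Down: 1+7=8; 3+5=8; 8+6=14. No digit repeats within any run.

Yes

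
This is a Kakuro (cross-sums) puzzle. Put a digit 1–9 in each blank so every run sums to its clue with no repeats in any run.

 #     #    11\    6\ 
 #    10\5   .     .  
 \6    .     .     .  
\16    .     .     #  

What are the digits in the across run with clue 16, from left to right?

9 7

6 in 3 cells must be {1,2,3}; 16 in 2 cells must be {7,9}.
The 16 across and the 11 down share only 7, so R3C2 = 7.
R3C1 = 16 − 7 = 9 completes the 16 across.
R2C1 = 10 − 9 = 1 completes the 10 down.
R2C2 = 3: the only remaining digit allowed by both the 6 across and the 11 down.
R2C3 = 6 − 4 = 2 completes the 6 across.
R1C2 = 11 − 10 = 1 completes the 11 down.
R1C3 = 5 − 1 = 4 completes the 5 across.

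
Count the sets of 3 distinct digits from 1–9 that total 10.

3 distinct digits from 1–9 sum between 6 and 24.
Enumerating: {1,2,7}, {1,3,6}, {1,4,5}, {2,3,5}.

4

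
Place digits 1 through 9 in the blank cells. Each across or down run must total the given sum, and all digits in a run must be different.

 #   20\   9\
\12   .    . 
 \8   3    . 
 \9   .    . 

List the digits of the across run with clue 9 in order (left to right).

R2C2 = 8 − 3 = 5 completes the 8 across.
Given what's placed, R3C1 must be 8 to fit the 9 across and 20 down.
R3C2 = 9 − 8 = 1 completes the 9 across.
R1C1 = 20 − 11 = 9 completes the 20 down.
R1C2 = 12 − 9 = 3 completes the 12 across.

8 1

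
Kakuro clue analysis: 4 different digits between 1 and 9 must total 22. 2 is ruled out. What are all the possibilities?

4 distinct digits from 1–9 sum between 10 and 30.
Dropping sets that contain 2.

{1,4,8,9}; {1,5,7,9}; {1,6,7,8}; {3,4,6,9}; {3,4,7,8}; {3,5,6,8}; {4,5,6,7}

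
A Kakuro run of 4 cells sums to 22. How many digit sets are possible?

4 distinct digits from 1–9 sum between 10 and 30.

11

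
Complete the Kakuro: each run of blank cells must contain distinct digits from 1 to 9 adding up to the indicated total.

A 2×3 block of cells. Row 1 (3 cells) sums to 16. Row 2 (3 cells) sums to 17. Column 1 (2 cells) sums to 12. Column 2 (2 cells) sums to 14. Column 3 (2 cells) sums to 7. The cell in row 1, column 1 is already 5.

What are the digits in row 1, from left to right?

5, 8, 3

(2,1) = 12 − 5 = 7 completes the 12 down.
Nothing is forced directly, so branch on (1,2), whose candidates are 8 or 9. If (1,2) = 9: that forces (1,3) = 2, after which (2,2) would have to be in {1,2,4,6,8,9} for the 17 across but in {5} for the 14 down — contradiction. So (1,2) = 8.
(1,3) = 16 − 13 = 3 completes the 16 across.
(2,2) = 14 − 8 = 6 completes the 14 down.
(2,3) = 17 − 13 = 4 completes the 17 across.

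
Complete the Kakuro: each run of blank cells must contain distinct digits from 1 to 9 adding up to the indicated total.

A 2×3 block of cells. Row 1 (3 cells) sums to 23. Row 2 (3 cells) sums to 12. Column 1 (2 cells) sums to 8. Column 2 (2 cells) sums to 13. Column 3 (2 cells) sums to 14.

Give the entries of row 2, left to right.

2, 4, 6

23 in 3 cells must be {6,8,9}.
The 23 across and the 8 down share only 6, so (1,1) = 6.
(2,1) = 8 − 6 = 2 completes the 8 down.
Nothing is forced directly, so branch on (2,3), whose candidates are 6 or 9. If (2,3) = 9: then (1,3) would have to be in {8,9} for the 23 across but in {5} for the 14 down — contradiction. So (2,3) = 6.
(1,3) = 14 − 6 = 8 completes the 14 down.
(2,2) = 12 − 8 = 4 completes the 12 across.
(1,2) = 23 − 14 = 9 completes the 23 across.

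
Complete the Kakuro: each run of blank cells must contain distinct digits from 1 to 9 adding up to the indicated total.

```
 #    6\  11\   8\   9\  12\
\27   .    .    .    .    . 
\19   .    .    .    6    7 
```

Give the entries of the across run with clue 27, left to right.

R1C4 = 9 − 6 = 3 completes the 9 down.
R1C5 = 12 − 7 = 5 completes the 12 down.
Nothing is forced directly, so branch on R1C1, whose candidates are 2 or 4. If R1C1 = 2: then R1C3 would have to be in {8,9} for the 27 across but in {1,2,3,5,6,7} for the 8 down — contradiction. So R1C1 = 4.
R2C1 = 6 − 4 = 2 completes the 6 down.
Given what's placed, R2C2 must be 3 to fit the 19 across and 11 down.
R2C3 = 19 − 18 = 1 completes the 19 across.
R1C2 = 11 − 3 = 8 completes the 11 down.
R1C3 = 27 − 20 = 7 completes the 27 across.

4 8 7 3 5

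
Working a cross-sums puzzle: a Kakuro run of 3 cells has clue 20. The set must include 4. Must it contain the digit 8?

The only way to make 20 from 3 distinct digits under that restriction is {4,7,9}, which does not contain 8.

No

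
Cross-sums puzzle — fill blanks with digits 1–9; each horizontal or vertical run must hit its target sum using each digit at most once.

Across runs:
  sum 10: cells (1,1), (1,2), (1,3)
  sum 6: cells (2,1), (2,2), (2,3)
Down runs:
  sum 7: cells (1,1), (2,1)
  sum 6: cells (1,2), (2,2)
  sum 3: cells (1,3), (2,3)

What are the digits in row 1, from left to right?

6 in 3 cells must be {1,2,3}; 3 in 2 cells must be {1,2}.
Nothing is forced directly, so branch on (1,3), whose candidates are 1 or 2. If (1,3) = 2: that forces (2,3) = 1, (2,2) = 2, after which (1,2) would have to be in {1,3,5,7} for the 10 across but in {4} for the 6 down — contradiction. So (1,3) = 1.
(2,3) = 3 − 1 = 2 completes the 3 down.
Given what's placed, (2,2) must be 1 to fit the 6 across and 6 down.
(1,2) = 6 − 1 = 5 completes the 6 down.
(2,1) = 6 − 3 = 3 completes the 6 across.
(1,1) = 10 − 6 = 4 completes the 10 across.

4, 5, 1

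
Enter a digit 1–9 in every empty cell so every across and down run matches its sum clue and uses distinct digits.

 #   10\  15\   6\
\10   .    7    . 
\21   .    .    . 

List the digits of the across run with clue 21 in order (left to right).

9 8 4

R2C2 = 15 − 7 = 8 completes the 15 down.
Given what's placed, R2C3 must be 4 to fit the 21 across and 6 down.
R1C3 = 6 − 4 = 2 completes the 6 down.
R2C1 = 21 − 12 = 9 completes the 21 across.
R1C1 = 10 − 9 = 1 completes the 10 across.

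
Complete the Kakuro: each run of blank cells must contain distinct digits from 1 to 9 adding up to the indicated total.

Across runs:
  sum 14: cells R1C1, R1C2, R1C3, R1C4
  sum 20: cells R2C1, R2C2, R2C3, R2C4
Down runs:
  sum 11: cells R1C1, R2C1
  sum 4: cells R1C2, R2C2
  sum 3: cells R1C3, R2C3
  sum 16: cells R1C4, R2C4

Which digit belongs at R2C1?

7

4 in 2 cells must be {1,3}; 3 in 2 cells must be {1,2}; 16 in 2 cells must be {7,9}.
Only 7 fits R1C4 under both its across sum 14 and down sum 16.
R2C4 = 16 − 7 = 9 completes the 16 down.
Given what's placed, R1C2 must be 1 to fit the 14 across and 4 down.
R1C3 = 2: the only remaining digit allowed by both the 14 across and the 3 down.
R2C2 = 4 − 1 = 3 completes the 4 down.
R2C3 = 3 − 2 = 1 completes the 3 down.
R1C1 = 14 − 10 = 4 completes the 14 across.
R2C1 = 20 − 13 = 7 completes the 20 across.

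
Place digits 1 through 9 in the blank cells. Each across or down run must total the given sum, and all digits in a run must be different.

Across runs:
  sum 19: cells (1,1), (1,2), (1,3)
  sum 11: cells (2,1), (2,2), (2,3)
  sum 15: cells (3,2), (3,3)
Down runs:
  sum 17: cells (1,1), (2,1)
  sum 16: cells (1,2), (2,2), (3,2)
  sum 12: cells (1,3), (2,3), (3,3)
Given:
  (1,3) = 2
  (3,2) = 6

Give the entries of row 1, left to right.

17 in 2 cells must be {8,9}.
The 11 across and the 17 down share only 8, so (2,1) = 8.
Given what's placed, (2,3) must be 1 to fit the 11 across and 12 down.
(3,3) = 15 − 6 = 9 completes the 15 across.
(1,1) = 17 − 8 = 9 completes the 17 down.
(1,2) = 19 − 11 = 8 completes the 19 across.
(2,2) = 11 − 9 = 2 completes the 11 across.

9 8 2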